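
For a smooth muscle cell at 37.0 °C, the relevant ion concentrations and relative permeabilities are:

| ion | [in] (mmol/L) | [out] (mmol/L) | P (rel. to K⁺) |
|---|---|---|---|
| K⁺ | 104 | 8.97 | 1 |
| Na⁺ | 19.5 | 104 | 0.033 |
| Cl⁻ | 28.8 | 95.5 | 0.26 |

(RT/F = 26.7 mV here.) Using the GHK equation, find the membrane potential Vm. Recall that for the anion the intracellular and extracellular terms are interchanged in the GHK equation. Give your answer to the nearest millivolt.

Vm = 26.7 · ln[(Σ P·[cation]ₒ + Σ P·[anion]ᵢ) / (Σ P·[cation]ᵢ + Σ P·[anion]ₒ)]
Numerator = 1×8.97 + 0.033×104 + 0.26×28.8 = 19.89
Denominator = 1×104 + 0.033×19.5 + 0.26×95.5 = 129.5
Vm = 26.7 · ln(0.15362) = 26.7 × (-1.8733) = -50.02 mV

-50 mV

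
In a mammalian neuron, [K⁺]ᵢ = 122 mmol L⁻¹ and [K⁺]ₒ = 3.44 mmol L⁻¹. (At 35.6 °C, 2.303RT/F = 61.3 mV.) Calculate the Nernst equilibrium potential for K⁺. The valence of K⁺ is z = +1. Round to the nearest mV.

-95 mV

E = (61.3/z) · log₁₀([K⁺]_out/[K⁺]_in) with z = +1.
= (61.3/1) · log₁₀(3.44/122) = 61.30 · log₁₀(0.0282)
= 61.30 · (-1.5498) = -95.00 mV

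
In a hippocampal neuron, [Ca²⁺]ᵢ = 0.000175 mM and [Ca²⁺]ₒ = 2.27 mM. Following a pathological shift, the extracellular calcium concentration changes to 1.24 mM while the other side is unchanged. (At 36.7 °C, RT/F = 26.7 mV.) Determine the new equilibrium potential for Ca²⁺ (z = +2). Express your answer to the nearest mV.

118 mV

After the shift: [Ca²⁺]_out = 1.24, [Ca²⁺]_in = 0.000175 mM.
E_new = (26.7/2)·ln(1.24/0.000175) = 13.35 · (8.8658) = 118.36 mV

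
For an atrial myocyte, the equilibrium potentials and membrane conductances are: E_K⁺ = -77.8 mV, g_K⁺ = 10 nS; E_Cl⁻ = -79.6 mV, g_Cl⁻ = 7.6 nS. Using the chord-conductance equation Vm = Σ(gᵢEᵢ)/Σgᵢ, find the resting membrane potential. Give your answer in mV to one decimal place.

-78.6 mV

Σ gᵢEᵢ = 10·(-77.8) + 7.6·(-79.6) = -1382.96
Σ gᵢ = 10 + 7.6 = 17.6
Vm = -1382.96 / 17.6 = -78.58 mV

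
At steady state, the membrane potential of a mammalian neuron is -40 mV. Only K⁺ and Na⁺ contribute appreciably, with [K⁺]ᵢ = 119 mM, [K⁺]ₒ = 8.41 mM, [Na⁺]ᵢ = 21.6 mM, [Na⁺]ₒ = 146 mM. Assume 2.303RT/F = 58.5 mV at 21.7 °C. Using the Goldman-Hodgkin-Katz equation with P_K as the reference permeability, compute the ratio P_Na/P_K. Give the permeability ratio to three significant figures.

Let α = P_Na/P_K. GHK: Vm = 58.5·log₁₀[(Kₒ + α·Naₒ)/(Kᵢ + α·Naᵢ)].
10^(Vm/58.5) = 10^(-40.0/58.5) = 0.20713
So 0.20713·(Kᵢ + α·Naᵢ) = Kₒ + α·Naₒ → α = (0.20713·119.0 − 8.41) / (146.0 − 0.20713·21.6)
α = (24.65 − 8.41) / (146.0 − 4.474) = 16.24/141.5 = 0.1147

0.115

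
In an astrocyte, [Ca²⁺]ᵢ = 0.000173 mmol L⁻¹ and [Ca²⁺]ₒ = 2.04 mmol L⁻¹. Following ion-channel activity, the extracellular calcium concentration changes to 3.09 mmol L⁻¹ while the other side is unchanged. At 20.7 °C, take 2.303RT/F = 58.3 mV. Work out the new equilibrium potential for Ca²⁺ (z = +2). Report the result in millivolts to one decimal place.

123.9 mV

After the shift: [Ca²⁺]_out = 3.09, [Ca²⁺]_in = 0.000173 mmol L⁻¹.
E_new = (58.3/2)·log₁₀(3.09/0.000173) = 29.15 · (4.2519) = 123.94 mV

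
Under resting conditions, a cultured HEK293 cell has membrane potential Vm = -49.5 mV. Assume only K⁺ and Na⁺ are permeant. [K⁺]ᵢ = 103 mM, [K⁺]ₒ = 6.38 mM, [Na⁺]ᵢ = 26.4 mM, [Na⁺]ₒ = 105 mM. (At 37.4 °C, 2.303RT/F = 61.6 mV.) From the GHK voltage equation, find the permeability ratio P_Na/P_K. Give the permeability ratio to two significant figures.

Let α = P_Na/P_K. GHK: Vm = 61.6·log₁₀[(Kₒ + α·Naₒ)/(Kᵢ + α·Naᵢ)].
10^(Vm/61.6) = 10^(-49.5/61.6) = 0.15719
So 0.15719·(Kᵢ + α·Naᵢ) = Kₒ + α·Naₒ → α = (0.15719·103.0 − 6.38) / (105.0 − 0.15719·26.4)
α = (16.19 − 6.38) / (105.0 − 4.15) = 9.811/100.9 = 0.09728

0.097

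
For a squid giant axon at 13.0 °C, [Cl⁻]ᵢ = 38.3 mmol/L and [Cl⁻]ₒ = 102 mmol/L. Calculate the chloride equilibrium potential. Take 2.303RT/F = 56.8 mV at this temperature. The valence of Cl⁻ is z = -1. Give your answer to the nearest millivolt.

E = (56.8/z) · log₁₀([Cl⁻]_out/[Cl⁻]_in) with z = -1.
For an anion, dividing by z = -1 reverses the sign.
= (56.8/-1) · log₁₀(102/38.3) = -56.80 · log₁₀(2.663)
= -56.80 · (0.4254) = -24.16 mV

-24 mV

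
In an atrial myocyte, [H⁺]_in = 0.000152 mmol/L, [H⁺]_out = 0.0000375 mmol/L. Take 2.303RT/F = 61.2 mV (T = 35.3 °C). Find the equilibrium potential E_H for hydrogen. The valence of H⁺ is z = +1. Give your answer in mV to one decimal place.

E = (61.2/z) · log₁₀([H⁺]_out/[H⁺]_in) with z = +1.
= (61.2/1) · log₁₀(0.0000375/0.000152) = 61.20 · log₁₀(0.2467)
= 61.20 · (-0.6078) = -37.20 mV

-37.2 mV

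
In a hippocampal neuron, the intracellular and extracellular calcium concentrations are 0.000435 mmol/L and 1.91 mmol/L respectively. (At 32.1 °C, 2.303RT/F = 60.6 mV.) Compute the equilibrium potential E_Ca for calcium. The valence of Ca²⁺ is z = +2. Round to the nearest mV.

110 mV

E = (60.6/z) · log₁₀([Ca²⁺]_out/[Ca²⁺]_in) with z = +2.
= (60.6/2) · log₁₀(1.91/0.000435) = 30.30 · log₁₀(4391)
= 30.30 · (3.6425) = 110.37 mV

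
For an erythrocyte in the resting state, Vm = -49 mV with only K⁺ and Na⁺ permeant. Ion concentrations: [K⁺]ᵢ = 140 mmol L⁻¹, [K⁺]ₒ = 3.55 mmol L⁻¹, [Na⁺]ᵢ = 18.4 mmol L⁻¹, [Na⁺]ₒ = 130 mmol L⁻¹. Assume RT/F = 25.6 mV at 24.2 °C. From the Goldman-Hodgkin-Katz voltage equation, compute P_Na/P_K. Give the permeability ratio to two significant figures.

0.13

Let α = P_Na/P_K. GHK: Vm = 25.6·ln[(Kₒ + α·Naₒ)/(Kᵢ + α·Naᵢ)].
e^(Vm/25.6) = e^(-49.0/25.6) = 0.14748
So 0.14748·(Kᵢ + α·Naᵢ) = Kₒ + α·Naₒ → α = (0.14748·140.0 − 3.55) / (130.0 − 0.14748·18.4)
α = (20.65 − 3.55) / (130.0 − 2.714) = 17.1/127.3 = 0.1343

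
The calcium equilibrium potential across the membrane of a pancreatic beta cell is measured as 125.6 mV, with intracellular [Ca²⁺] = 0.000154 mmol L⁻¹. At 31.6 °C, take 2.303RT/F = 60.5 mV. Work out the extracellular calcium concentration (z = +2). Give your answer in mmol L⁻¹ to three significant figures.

Nernst: E = (60.5/2) · log₁₀([out]/[in]), so log₁₀([out]/[in]) = 125.6 × 2 / 60.5 = 4.1521.
[out]/[in] = 10^(4.1521) = 1.419e+04.
[out] = 1.419e+04 × 0.000154 = 2.186 mmol L⁻¹.

2.19 mmol L⁻¹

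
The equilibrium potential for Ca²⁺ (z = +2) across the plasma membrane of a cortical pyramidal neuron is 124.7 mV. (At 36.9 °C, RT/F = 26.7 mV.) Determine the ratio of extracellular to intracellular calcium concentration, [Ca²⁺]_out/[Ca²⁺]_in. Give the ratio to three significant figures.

11400

ln([out]/[in]) = E·z/(26.7) = 124.7 × 2 / 26.7 = 9.3408
[out]/[in] = e^(9.3408) = 1.139e+04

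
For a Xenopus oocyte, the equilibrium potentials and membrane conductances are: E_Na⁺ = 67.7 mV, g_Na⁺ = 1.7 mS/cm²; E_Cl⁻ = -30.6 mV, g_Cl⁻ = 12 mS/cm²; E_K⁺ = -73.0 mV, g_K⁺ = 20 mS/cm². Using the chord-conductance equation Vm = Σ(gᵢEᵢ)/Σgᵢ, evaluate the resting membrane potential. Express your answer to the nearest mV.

Σ gᵢEᵢ = 1.7·(67.7) + 12·(-30.6) + 20·(-73.0) = -1712.11
Σ gᵢ = 1.7 + 12 + 20 = 33.7
Vm = -1712.11 / 33.7 = -50.80 mV

-51 mV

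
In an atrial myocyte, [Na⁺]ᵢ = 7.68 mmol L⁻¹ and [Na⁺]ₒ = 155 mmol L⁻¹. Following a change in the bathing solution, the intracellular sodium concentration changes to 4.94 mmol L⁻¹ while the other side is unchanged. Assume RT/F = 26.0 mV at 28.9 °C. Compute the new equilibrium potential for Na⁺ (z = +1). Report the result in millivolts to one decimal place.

89.6 mV

After the shift: [Na⁺]_out = 155, [Na⁺]_in = 4.94 mmol L⁻¹.
E_new = (26.0/1)·ln(155/4.94) = 26.00 · (3.4461) = 89.60 mV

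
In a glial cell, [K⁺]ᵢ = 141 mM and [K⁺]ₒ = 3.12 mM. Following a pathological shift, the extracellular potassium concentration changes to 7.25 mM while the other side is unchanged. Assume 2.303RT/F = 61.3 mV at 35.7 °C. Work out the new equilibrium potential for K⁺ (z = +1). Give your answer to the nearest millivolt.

-79 mV

After the shift: [K⁺]_out = 7.25, [K⁺]_in = 141 mM.
E_new = (61.3/1)·log₁₀(7.25/141) = 61.30 · (-1.2889) = -79.01 mV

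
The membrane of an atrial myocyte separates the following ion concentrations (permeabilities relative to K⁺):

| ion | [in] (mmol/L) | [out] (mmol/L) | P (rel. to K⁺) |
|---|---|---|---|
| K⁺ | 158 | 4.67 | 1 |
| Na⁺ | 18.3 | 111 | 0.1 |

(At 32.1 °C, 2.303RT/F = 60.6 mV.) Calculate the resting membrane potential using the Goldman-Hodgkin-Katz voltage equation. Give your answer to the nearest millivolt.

Vm = 60.6 · log₁₀[(Σ P·[cation]ₒ + Σ P·[anion]ᵢ) / (Σ P·[cation]ᵢ + Σ P·[anion]ₒ)]
Numerator = 1×4.67 + 0.1×111 = 15.77
Denominator = 1×158 + 0.1×18.3 = 159.8
Vm = 60.6 · log₁₀(0.098667) = 60.6 × (-1.0058) = -60.95 mV

-61 mV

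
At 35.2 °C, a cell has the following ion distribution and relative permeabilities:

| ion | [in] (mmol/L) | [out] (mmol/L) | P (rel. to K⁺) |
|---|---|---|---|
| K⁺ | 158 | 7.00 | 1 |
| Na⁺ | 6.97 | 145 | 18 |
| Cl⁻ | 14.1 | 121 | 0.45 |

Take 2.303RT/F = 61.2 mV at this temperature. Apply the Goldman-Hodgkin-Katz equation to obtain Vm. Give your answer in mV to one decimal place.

Vm = 61.2 · log₁₀[(Σ P·[cation]ₒ + Σ P·[anion]ᵢ) / (Σ P·[cation]ᵢ + Σ P·[anion]ₒ)]
Numerator = 1×7.00 + 18×145 + 0.45×14.1 = 2623
Denominator = 1×158 + 18×6.97 + 0.45×121 = 337.9
Vm = 61.2 · log₁₀(7.7634) = 61.2 × (0.8901) = 54.47 mV

54.5 mV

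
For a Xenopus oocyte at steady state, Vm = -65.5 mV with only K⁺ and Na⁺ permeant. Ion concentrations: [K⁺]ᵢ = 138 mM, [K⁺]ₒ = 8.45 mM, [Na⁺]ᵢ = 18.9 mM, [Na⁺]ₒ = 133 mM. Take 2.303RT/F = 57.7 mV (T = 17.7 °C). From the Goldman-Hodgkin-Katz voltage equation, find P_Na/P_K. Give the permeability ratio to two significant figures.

0.013

Let α = P_Na/P_K. GHK: Vm = 57.7·log₁₀[(Kₒ + α·Naₒ)/(Kᵢ + α·Naᵢ)].
10^(Vm/57.7) = 10^(-65.5/57.7) = 0.073252
So 0.073252·(Kᵢ + α·Naᵢ) = Kₒ + α·Naₒ → α = (0.073252·138.0 − 8.45) / (133.0 − 0.073252·18.9)
α = (10.11 − 8.45) / (133.0 − 1.384) = 1.659/131.6 = 0.0126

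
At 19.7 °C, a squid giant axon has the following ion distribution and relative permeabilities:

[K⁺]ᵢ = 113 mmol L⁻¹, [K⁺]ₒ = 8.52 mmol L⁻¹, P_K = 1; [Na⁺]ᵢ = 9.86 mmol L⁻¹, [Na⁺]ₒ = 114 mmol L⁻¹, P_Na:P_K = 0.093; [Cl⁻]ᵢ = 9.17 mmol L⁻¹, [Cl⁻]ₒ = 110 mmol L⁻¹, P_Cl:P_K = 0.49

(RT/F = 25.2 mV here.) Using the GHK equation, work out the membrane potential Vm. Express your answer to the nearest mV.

Vm = 25.2 · ln[(Σ P·[cation]ₒ + Σ P·[anion]ᵢ) / (Σ P·[cation]ᵢ + Σ P·[anion]ₒ)]
Numerator = 1×8.52 + 0.093×114 + 0.49×9.17 = 23.62
Denominator = 1×113 + 0.093×9.86 + 0.49×110 = 167.8
Vm = 25.2 · ln(0.14072) = 25.2 × (-1.9610) = -49.42 mV

-49 mV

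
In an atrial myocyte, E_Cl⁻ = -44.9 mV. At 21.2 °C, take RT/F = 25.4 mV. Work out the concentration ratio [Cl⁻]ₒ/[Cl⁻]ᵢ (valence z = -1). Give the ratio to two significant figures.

5.9

ln([out]/[in]) = E·z/(25.4) = -44.9 × -1 / 25.4 = 1.7677
[out]/[in] = e^(1.7677) = 5.857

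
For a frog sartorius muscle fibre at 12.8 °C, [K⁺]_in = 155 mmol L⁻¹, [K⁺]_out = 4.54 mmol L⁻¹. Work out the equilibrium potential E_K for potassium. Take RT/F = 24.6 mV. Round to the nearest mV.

-87 mV

E = (24.6/z) · ln([K⁺]_out/[K⁺]_in) with z = +1.
= (24.6/1) · ln(4.54/155) = 24.60 · ln(0.02929)
= 24.60 · (-3.5305) = -86.85 mV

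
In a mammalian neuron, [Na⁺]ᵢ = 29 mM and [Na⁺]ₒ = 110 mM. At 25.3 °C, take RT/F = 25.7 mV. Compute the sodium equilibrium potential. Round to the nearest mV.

34 mV

E = (25.7/z) · ln([Na⁺]_out/[Na⁺]_in) with z = +1.
= (25.7/1) · ln(110/29) = 25.70 · ln(3.793)
= 25.70 · (1.3332) = 34.26 mV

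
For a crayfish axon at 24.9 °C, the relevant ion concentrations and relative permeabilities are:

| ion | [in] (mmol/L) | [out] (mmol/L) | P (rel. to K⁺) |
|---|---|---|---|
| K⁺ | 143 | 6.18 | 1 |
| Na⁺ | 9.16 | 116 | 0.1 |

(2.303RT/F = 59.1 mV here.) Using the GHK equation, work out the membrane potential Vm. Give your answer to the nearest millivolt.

-54 mV

Vm = 59.1 · log₁₀[(Σ P·[cation]ₒ + Σ P·[anion]ᵢ) / (Σ P·[cation]ᵢ + Σ P·[anion]ₒ)]
Numerator = 1×6.18 + 0.1×116 = 17.78
Denominator = 1×143 + 0.1×9.16 = 143.9
Vm = 59.1 · log₁₀(0.12354) = 59.1 × (-0.9082) = -53.67 mV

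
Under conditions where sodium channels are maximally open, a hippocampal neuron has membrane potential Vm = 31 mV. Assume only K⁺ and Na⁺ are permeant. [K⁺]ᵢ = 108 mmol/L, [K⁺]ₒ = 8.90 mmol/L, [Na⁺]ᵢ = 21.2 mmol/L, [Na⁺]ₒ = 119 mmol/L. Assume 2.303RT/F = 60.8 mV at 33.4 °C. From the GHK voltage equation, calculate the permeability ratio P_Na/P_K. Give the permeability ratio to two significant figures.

6.8

Let α = P_Na/P_K. GHK: Vm = 60.8·log₁₀[(Kₒ + α·Naₒ)/(Kᵢ + α·Naᵢ)].
10^(Vm/60.8) = 10^(31.0/60.8) = 3.235
So 3.235·(Kᵢ + α·Naᵢ) = Kₒ + α·Naₒ → α = (3.235·108.0 − 8.9) / (119.0 − 3.235·21.2)
α = (349.4 − 8.9) / (119.0 − 68.58) = 340.5/50.42 = 6.753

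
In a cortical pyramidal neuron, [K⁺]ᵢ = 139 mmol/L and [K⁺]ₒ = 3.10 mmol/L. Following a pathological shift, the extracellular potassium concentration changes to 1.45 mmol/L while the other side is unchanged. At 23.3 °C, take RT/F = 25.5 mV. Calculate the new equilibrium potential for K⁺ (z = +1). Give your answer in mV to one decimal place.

-116.4 mV

After the shift: [K⁺]_out = 1.45, [K⁺]_in = 139 mmol/L.
E_new = (25.5/1)·ln(1.45/139) = 25.50 · (-4.5629) = -116.35 mV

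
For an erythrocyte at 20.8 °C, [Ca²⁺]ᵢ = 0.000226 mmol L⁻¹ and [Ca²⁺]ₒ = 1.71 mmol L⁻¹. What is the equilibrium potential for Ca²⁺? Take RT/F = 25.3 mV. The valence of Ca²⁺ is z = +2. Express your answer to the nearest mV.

E = (25.3/z) · ln([Ca²⁺]_out/[Ca²⁺]_in) with z = +2.
= (25.3/2) · ln(1.71/0.000226) = 12.65 · ln(7566)
= 12.65 · (8.9315) = 112.98 mV

113 mV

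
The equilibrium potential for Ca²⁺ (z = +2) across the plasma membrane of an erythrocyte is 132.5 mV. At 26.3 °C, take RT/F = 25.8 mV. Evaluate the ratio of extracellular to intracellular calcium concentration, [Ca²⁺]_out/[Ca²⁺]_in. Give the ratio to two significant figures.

ln([out]/[in]) = E·z/(25.8) = 132.5 × 2 / 25.8 = 10.2713
[out]/[in] = e^(10.2713) = 2.889e+04

29000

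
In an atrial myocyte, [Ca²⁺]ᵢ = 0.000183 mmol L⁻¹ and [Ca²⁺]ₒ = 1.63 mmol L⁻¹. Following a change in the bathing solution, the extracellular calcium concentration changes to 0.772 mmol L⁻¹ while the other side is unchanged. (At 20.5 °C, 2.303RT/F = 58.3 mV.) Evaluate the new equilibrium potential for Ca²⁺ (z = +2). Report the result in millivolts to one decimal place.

After the shift: [Ca²⁺]_out = 0.772, [Ca²⁺]_in = 0.000183 mmol L⁻¹.
E_new = (58.3/2)·log₁₀(0.772/0.000183) = 29.15 · (3.6252) = 105.67 mV

105.7 mV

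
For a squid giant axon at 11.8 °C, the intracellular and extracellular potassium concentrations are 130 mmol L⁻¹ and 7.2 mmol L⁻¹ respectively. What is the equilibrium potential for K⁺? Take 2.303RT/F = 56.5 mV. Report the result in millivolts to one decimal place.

E = (56.5/z) · log₁₀([K⁺]_out/[K⁺]_in) with z = +1.
= (56.5/1) · log₁₀(7.2/130) = 56.50 · log₁₀(0.05538)
= 56.50 · (-1.2566) = -71.00 mV

-71.0 mV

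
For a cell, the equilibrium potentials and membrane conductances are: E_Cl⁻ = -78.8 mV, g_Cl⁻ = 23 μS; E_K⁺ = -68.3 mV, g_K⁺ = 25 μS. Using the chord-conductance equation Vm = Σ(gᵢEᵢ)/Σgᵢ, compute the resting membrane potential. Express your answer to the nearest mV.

-73 mV

Σ gᵢEᵢ = 23·(-78.8) + 25·(-68.3) = -3519.90
Σ gᵢ = 23 + 25 = 48
Vm = -3519.90 / 48 = -73.33 mV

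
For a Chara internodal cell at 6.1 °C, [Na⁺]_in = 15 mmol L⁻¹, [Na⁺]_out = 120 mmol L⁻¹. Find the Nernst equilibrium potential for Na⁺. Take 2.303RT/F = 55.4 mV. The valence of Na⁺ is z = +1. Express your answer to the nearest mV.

E = (55.4/z) · log₁₀([Na⁺]_out/[Na⁺]_in) with z = +1.
= (55.4/1) · log₁₀(120/15) = 55.40 · log₁₀(8)
= 55.40 · (0.9031) = 50.03 mV

50 mV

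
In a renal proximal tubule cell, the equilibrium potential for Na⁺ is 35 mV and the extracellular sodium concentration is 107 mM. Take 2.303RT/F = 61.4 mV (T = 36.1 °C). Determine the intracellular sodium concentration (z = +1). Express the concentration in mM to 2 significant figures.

29 mM

Nernst: E = (61.4/1) · log₁₀([out]/[in]), so log₁₀([out]/[in]) = 35.0 × 1 / 61.4 = 0.5700.
[out]/[in] = 10^(0.5700) = 3.716.
[in] = 107 / 3.716 = 28.8 mM.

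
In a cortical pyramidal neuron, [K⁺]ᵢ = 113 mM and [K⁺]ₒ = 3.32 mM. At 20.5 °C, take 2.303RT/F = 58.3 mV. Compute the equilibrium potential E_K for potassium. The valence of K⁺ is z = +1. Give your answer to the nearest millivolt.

E = (58.3/z) · log₁₀([K⁺]_out/[K⁺]_in) with z = +1.
= (58.3/1) · log₁₀(3.32/113) = 58.30 · log₁₀(0.02938)
= 58.30 · (-1.5319) = -89.31 mV

-89 mV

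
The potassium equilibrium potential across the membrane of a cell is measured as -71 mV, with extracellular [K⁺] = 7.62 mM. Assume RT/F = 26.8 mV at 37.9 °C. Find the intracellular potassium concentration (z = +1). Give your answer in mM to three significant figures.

Nernst: E = (26.8/1) · ln([out]/[in]), so ln([out]/[in]) = -71.0 × 1 / 26.8 = -2.6493.
[out]/[in] = e^(-2.6493) = 0.0707.
[in] = 7.62 / 0.0707 = 107.8 mM.

108 mM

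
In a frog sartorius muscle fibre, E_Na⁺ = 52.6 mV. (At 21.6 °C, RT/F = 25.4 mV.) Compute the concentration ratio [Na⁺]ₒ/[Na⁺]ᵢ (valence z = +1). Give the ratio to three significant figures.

7.93

ln([out]/[in]) = E·z/(25.4) = 52.6 × 1 / 25.4 = 2.0709
[out]/[in] = e^(2.0709) = 7.932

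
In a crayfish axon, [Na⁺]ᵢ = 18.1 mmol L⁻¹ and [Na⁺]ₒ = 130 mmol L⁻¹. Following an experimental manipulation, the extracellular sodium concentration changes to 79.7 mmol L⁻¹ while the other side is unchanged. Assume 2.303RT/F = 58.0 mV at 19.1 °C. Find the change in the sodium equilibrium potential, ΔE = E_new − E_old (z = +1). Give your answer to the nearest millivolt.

-12 mV

E_old = (58.0/1)·log₁₀(130/18.1) = 49.66 mV
E_new = (58.0/1)·log₁₀(79.7/18.1) = 37.34 mV
ΔE = 37.34 − (49.66) = -12.32 mV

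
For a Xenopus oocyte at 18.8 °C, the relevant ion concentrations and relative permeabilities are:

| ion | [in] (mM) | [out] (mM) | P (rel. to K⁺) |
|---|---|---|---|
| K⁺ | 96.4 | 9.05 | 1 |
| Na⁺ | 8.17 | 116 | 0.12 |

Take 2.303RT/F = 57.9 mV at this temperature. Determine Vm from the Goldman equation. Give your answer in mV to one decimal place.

Vm = 57.9 · log₁₀[(Σ P·[cation]ₒ + Σ P·[anion]ᵢ) / (Σ P·[cation]ᵢ + Σ P·[anion]ₒ)]
Numerator = 1×9.05 + 0.12×116 = 22.97
Denominator = 1×96.4 + 0.12×8.17 = 97.38
Vm = 57.9 · log₁₀(0.23588) = 57.9 × (-0.6273) = -36.32 mV

-36.3 mV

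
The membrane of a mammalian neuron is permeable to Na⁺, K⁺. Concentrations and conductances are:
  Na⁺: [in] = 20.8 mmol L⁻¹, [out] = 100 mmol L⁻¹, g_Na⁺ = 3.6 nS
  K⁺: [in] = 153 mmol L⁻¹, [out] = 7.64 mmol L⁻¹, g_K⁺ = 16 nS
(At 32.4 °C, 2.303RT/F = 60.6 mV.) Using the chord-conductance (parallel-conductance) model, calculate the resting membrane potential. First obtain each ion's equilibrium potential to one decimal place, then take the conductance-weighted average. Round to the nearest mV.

E_Na⁺ = (60.6/1)·log₁₀(100/20.8) = 41.3 mV
E_K⁺ = (60.6/1)·log₁₀(7.64/153) = -78.9 mV
Vm = (Σ gᵢEᵢ)/(Σ gᵢ) = (3.6·41.3 + 16·-78.9) / (3.6 + 16)
= -1113.72 / 19.6 = -56.82 mV

-57 mV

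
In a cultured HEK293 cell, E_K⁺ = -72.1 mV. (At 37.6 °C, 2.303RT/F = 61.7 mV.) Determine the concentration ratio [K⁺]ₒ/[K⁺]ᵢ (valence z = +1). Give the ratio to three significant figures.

0.0678

log₁₀([out]/[in]) = E·z/(61.7) = -72.1 × 1 / 61.7 = -1.1686
[out]/[in] = 10^(-1.1686) = 0.06783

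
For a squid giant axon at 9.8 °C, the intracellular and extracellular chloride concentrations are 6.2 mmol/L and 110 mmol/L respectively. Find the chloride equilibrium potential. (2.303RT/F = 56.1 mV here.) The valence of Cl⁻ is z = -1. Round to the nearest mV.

-70 mV

E = (56.1/z) · log₁₀([Cl⁻]_out/[Cl⁻]_in) with z = -1.
For an anion, dividing by z = -1 reverses the sign.
= (56.1/-1) · log₁₀(110/6.2) = -56.10 · log₁₀(17.74)
= -56.10 · (1.2490) = -70.07 mV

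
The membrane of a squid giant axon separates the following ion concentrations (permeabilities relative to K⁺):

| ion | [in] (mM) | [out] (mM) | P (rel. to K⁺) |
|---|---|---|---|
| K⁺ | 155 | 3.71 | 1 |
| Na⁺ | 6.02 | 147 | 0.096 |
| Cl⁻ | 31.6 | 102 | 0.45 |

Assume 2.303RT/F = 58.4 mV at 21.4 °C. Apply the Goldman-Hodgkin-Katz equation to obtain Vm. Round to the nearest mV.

-47 mV

Vm = 58.4 · log₁₀[(Σ P·[cation]ₒ + Σ P·[anion]ᵢ) / (Σ P·[cation]ᵢ + Σ P·[anion]ₒ)]
Numerator = 1×3.71 + 0.096×147 + 0.45×31.6 = 32.04
Denominator = 1×155 + 0.096×6.02 + 0.45×102 = 201.5
Vm = 58.4 · log₁₀(0.15903) = 58.4 × (-0.7985) = -46.63 mV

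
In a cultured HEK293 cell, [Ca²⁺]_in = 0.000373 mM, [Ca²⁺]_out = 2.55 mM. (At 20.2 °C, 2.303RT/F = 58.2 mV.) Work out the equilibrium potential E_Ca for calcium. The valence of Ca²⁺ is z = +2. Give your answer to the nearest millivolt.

E = (58.2/z) · log₁₀([Ca²⁺]_out/[Ca²⁺]_in) with z = +2.
= (58.2/2) · log₁₀(2.55/0.000373) = 29.10 · log₁₀(6836)
= 29.10 · (3.8348) = 111.59 mV

112 mV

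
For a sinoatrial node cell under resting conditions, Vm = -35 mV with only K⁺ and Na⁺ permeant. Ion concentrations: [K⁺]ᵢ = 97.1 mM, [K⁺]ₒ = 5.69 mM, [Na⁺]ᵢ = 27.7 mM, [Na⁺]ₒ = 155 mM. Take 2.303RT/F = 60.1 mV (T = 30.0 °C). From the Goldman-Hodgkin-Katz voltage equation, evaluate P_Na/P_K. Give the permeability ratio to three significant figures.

Let α = P_Na/P_K. GHK: Vm = 60.1·log₁₀[(Kₒ + α·Naₒ)/(Kᵢ + α·Naᵢ)].
10^(Vm/60.1) = 10^(-35.0/60.1) = 0.2616
So 0.2616·(Kᵢ + α·Naᵢ) = Kₒ + α·Naₒ → α = (0.2616·97.1 − 5.69) / (155.0 − 0.2616·27.7)
α = (25.4 − 5.69) / (155.0 − 7.246) = 19.71/147.8 = 0.1334

0.133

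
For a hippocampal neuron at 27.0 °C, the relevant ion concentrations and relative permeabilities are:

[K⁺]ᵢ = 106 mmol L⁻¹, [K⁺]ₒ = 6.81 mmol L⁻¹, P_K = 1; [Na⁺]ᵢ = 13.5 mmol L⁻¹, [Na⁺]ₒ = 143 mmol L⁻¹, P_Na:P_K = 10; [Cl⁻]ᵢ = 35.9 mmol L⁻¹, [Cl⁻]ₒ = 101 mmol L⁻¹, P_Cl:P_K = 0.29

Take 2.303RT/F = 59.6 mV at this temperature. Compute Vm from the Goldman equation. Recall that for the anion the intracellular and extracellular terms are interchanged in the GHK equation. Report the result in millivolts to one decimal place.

43.4 mV

Vm = 59.6 · log₁₀[(Σ P·[cation]ₒ + Σ P·[anion]ᵢ) / (Σ P·[cation]ᵢ + Σ P·[anion]ₒ)]
Numerator = 1×6.81 + 10×143 + 0.29×35.9 = 1447
Denominator = 1×106 + 10×13.5 + 0.29×101 = 270.3
Vm = 59.6 · log₁₀(5.3543) = 59.6 × (0.7287) = 43.43 mV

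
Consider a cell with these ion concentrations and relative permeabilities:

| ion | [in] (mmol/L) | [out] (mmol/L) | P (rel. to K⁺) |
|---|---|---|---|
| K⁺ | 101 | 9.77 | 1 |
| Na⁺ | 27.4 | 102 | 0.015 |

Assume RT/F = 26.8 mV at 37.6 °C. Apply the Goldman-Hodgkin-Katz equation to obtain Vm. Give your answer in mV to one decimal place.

Vm = 26.8 · ln[(Σ P·[cation]ₒ + Σ P·[anion]ᵢ) / (Σ P·[cation]ᵢ + Σ P·[anion]ₒ)]
Numerator = 1×9.77 + 0.015×102 = 11.3
Denominator = 1×101 + 0.015×27.4 = 101.4
Vm = 26.8 · ln(0.11143) = 26.8 × (-2.1944) = -58.81 mV

-58.8 mV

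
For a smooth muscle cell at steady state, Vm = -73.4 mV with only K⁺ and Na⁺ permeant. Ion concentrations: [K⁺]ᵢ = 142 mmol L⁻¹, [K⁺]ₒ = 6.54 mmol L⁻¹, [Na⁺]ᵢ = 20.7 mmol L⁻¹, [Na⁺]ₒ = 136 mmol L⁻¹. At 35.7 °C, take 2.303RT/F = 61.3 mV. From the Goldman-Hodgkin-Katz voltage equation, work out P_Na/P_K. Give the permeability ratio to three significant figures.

Let α = P_Na/P_K. GHK: Vm = 61.3·log₁₀[(Kₒ + α·Naₒ)/(Kᵢ + α·Naᵢ)].
10^(Vm/61.3) = 10^(-73.4/61.3) = 0.063476
So 0.063476·(Kᵢ + α·Naᵢ) = Kₒ + α·Naₒ → α = (0.063476·142.0 − 6.54) / (136.0 − 0.063476·20.7)
α = (9.014 − 6.54) / (136.0 − 1.314) = 2.474/134.7 = 0.01837

0.0184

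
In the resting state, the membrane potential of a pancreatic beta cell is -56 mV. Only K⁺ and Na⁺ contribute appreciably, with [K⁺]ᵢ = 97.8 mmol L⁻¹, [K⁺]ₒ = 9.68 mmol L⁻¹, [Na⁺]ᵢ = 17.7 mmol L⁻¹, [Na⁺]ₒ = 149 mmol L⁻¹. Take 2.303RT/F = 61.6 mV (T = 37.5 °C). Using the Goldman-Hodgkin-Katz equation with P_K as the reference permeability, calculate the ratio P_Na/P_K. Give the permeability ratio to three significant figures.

0.0162

Let α = P_Na/P_K. GHK: Vm = 61.6·log₁₀[(Kₒ + α·Naₒ)/(Kᵢ + α·Naᵢ)].
10^(Vm/61.6) = 10^(-56.0/61.6) = 0.12328
So 0.12328·(Kᵢ + α·Naᵢ) = Kₒ + α·Naₒ → α = (0.12328·97.8 − 9.68) / (149.0 − 0.12328·17.7)
α = (12.06 − 9.68) / (149.0 − 2.182) = 2.377/146.8 = 0.01619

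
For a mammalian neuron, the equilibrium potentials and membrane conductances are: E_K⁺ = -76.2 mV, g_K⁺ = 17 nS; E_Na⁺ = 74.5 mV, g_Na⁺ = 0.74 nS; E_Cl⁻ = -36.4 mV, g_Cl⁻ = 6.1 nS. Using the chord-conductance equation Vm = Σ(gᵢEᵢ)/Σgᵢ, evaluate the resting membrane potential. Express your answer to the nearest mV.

-61 mV

Σ gᵢEᵢ = 17·(-76.2) + 0.74·(74.5) + 6.1·(-36.4) = -1462.31
Σ gᵢ = 17 + 0.74 + 6.1 = 23.84
Vm = -1462.31 / 23.84 = -61.34 mV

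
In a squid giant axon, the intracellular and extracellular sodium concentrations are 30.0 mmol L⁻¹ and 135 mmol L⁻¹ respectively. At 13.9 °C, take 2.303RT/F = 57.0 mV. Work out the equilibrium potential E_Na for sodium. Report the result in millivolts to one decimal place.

E = (57.0/z) · log₁₀([Na⁺]_out/[Na⁺]_in) with z = +1.
= (57.0/1) · log₁₀(135/30.0) = 57.00 · log₁₀(4.5)
= 57.00 · (0.6532) = 37.23 mV

37.2 mV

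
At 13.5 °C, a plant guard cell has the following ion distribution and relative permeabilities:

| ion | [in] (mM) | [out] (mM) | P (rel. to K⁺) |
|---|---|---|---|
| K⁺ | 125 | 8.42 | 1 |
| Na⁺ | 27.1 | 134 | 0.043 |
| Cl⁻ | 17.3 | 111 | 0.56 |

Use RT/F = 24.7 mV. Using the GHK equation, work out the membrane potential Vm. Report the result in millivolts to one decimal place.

-51.0 mV

Vm = 24.7 · ln[(Σ P·[cation]ₒ + Σ P·[anion]ᵢ) / (Σ P·[cation]ᵢ + Σ P·[anion]ₒ)]
Numerator = 1×8.42 + 0.043×134 + 0.56×17.3 = 23.87
Denominator = 1×125 + 0.043×27.1 + 0.56×111 = 188.3
Vm = 24.7 · ln(0.12675) = 24.7 × (-2.0655) = -51.02 mV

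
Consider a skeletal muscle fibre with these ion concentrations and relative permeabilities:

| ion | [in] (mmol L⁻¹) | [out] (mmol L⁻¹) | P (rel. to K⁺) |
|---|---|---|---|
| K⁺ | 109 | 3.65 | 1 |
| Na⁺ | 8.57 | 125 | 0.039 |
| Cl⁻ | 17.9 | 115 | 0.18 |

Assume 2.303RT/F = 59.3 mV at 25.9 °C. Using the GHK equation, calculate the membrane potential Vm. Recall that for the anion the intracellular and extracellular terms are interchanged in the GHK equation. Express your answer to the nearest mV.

Vm = 59.3 · log₁₀[(Σ P·[cation]ₒ + Σ P·[anion]ᵢ) / (Σ P·[cation]ᵢ + Σ P·[anion]ₒ)]
Numerator = 1×3.65 + 0.039×125 + 0.18×17.9 = 11.75
Denominator = 1×109 + 0.039×8.57 + 0.18×115 = 130
Vm = 59.3 · log₁₀(0.090338) = 59.3 × (-1.0441) = -61.92 mV

-62 mV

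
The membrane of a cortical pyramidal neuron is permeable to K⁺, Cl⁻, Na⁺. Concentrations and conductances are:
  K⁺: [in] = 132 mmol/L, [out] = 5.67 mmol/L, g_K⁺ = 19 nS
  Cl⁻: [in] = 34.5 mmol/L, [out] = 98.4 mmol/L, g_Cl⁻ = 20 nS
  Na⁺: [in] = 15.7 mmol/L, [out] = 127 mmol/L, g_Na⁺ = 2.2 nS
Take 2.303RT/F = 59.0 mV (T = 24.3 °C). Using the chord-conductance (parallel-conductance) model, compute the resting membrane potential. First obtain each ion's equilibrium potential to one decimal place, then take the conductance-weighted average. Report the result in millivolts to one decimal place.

-47.4 mV

E_K⁺ = (59.0/1)·log₁₀(5.67/132) = -80.7 mV
E_Cl⁻ = (59.0/-1)·log₁₀(98.4/34.5) = -26.9 mV
E_Na⁺ = (59.0/1)·log₁₀(127/15.7) = 53.6 mV
Vm = (Σ gᵢEᵢ)/(Σ gᵢ) = (19·-80.7 + 20·-26.9 + 2.2·53.6) / (19 + 20 + 2.2)
= -1953.38 / 41.2 = -47.41 mV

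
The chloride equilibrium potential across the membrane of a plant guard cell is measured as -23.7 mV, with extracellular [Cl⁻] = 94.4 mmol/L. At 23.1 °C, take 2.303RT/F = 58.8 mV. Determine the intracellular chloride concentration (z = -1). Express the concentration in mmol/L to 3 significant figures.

37.3 mmol/L

Nernst: E = (58.8/-1) · log₁₀([out]/[in]), so log₁₀([out]/[in]) = -23.7 × -1 / 58.8 = 0.4031.
[out]/[in] = 10^(0.4031) = 2.53.
[in] = 94.4 / 2.53 = 37.32 mmol/L.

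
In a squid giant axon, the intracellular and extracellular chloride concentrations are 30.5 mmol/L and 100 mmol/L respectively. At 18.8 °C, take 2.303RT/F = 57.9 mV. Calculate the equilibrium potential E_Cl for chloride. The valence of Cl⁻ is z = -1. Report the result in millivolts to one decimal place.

-29.9 mV

E = (57.9/z) · log₁₀([Cl⁻]_out/[Cl⁻]_in) with z = -1.
For an anion, dividing by z = -1 reverses the sign.
= (57.9/-1) · log₁₀(100/30.5) = -57.90 · log₁₀(3.279)
= -57.90 · (0.5157) = -29.86 mV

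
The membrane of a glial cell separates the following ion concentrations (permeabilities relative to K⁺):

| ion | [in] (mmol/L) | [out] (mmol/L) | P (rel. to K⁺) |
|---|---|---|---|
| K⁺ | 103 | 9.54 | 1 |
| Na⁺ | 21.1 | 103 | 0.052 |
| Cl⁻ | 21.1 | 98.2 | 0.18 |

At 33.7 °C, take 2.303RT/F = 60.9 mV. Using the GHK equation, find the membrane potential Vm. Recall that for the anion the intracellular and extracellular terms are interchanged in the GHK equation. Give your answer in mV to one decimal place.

Vm = 60.9 · log₁₀[(Σ P·[cation]ₒ + Σ P·[anion]ᵢ) / (Σ P·[cation]ᵢ + Σ P·[anion]ₒ)]
Numerator = 1×9.54 + 0.052×103 + 0.18×21.1 = 18.69
Denominator = 1×103 + 0.052×21.1 + 0.18×98.2 = 121.8
Vm = 60.9 · log₁₀(0.15351) = 60.9 × (-0.8138) = -49.56 mV

-49.6 mV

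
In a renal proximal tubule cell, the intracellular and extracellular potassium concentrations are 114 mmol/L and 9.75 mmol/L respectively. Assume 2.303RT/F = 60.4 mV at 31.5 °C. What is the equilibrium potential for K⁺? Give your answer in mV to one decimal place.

-64.5 mV

E = (60.4/z) · log₁₀([K⁺]_out/[K⁺]_in) with z = +1.
= (60.4/1) · log₁₀(9.75/114) = 60.40 · log₁₀(0.08553)
= 60.40 · (-1.0679) = -64.50 mV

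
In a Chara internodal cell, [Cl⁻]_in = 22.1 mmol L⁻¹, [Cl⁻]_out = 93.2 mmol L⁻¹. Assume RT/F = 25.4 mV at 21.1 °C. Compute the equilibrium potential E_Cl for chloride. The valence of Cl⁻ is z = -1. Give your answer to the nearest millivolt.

-37 mV

E = (25.4/z) · ln([Cl⁻]_out/[Cl⁻]_in) with z = -1.
For an anion, dividing by z = -1 reverses the sign.
= (25.4/-1) · ln(93.2/22.1) = -25.40 · ln(4.217)
= -25.40 · (1.4392) = -36.55 mV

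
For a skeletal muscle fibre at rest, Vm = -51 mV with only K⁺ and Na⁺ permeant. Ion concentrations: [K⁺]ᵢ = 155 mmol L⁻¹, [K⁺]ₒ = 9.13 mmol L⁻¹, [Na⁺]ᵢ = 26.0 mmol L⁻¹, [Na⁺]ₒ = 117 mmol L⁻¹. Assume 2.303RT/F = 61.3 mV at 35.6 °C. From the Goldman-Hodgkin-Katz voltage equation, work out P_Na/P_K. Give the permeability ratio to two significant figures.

Let α = P_Na/P_K. GHK: Vm = 61.3·log₁₀[(Kₒ + α·Naₒ)/(Kᵢ + α·Naᵢ)].
10^(Vm/61.3) = 10^(-51.0/61.3) = 0.14724
So 0.14724·(Kᵢ + α·Naᵢ) = Kₒ + α·Naₒ → α = (0.14724·155.0 − 9.13) / (117.0 − 0.14724·26.0)
α = (22.82 − 9.13) / (117.0 − 3.828) = 13.69/113.2 = 0.121

0.12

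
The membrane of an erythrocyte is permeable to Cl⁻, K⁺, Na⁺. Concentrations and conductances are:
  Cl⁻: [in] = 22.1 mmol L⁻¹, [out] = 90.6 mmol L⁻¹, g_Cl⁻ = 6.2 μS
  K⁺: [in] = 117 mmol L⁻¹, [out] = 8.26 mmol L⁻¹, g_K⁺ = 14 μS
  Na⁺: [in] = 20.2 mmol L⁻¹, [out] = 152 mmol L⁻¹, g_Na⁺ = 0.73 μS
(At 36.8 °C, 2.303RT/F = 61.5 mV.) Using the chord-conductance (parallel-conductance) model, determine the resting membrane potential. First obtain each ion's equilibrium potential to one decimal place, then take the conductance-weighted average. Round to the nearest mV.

E_Cl⁻ = (61.5/-1)·log₁₀(90.6/22.1) = -37.7 mV
E_K⁺ = (61.5/1)·log₁₀(8.26/117) = -70.8 mV
E_Na⁺ = (61.5/1)·log₁₀(152/20.2) = 53.9 mV
Vm = (Σ gᵢEᵢ)/(Σ gᵢ) = (6.2·-37.7 + 14·-70.8 + 0.73·53.9) / (6.2 + 14 + 0.73)
= -1185.59 / 20.93 = -56.65 mV

-57 mV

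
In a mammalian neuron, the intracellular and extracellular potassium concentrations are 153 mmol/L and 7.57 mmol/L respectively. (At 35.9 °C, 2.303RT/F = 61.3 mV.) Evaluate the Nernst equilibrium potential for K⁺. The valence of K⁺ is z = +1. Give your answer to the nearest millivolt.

-80 mV

E = (61.3/z) · log₁₀([K⁺]_out/[K⁺]_in) with z = +1.
= (61.3/1) · log₁₀(7.57/153) = 61.30 · log₁₀(0.04948)
= 61.30 · (-1.3056) = -80.03 mV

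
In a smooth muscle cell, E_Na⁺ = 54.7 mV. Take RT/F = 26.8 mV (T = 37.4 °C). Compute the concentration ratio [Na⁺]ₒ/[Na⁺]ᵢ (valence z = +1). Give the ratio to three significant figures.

ln([out]/[in]) = E·z/(26.8) = 54.7 × 1 / 26.8 = 2.0410
[out]/[in] = e^(2.0410) = 7.699

7.70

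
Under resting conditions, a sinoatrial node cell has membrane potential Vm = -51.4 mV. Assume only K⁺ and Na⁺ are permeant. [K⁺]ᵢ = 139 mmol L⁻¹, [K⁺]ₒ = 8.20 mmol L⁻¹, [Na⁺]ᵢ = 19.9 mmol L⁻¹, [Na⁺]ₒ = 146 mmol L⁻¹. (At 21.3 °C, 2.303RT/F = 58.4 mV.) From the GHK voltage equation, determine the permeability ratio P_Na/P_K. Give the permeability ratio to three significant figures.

0.0706

Let α = P_Na/P_K. GHK: Vm = 58.4·log₁₀[(Kₒ + α·Naₒ)/(Kᵢ + α·Naᵢ)].
10^(Vm/58.4) = 10^(-51.4/58.4) = 0.13178
So 0.13178·(Kᵢ + α·Naᵢ) = Kₒ + α·Naₒ → α = (0.13178·139.0 − 8.2) / (146.0 − 0.13178·19.9)
α = (18.32 − 8.2) / (146.0 − 2.623) = 10.12/143.4 = 0.07057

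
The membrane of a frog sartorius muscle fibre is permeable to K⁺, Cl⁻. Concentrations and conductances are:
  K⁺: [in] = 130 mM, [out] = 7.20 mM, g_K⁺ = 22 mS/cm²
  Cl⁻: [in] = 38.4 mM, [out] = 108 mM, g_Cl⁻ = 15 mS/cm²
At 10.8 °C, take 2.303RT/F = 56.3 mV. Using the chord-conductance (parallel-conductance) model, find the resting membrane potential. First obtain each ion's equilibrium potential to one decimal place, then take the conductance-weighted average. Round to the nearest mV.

E_K⁺ = (56.3/1)·log₁₀(7.20/130) = -70.7 mV
E_Cl⁻ = (56.3/-1)·log₁₀(108/38.4) = -25.3 mV
Vm = (Σ gᵢEᵢ)/(Σ gᵢ) = (22·-70.7 + 15·-25.3) / (22 + 15)
= -1934.90 / 37 = -52.29 mV

-52 mV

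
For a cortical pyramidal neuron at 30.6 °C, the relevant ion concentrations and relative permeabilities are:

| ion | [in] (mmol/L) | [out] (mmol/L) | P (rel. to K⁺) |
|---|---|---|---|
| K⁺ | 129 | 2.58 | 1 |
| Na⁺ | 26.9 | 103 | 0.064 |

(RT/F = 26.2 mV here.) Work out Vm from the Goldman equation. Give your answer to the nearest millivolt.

Vm = 26.2 · ln[(Σ P·[cation]ₒ + Σ P·[anion]ᵢ) / (Σ P·[cation]ᵢ + Σ P·[anion]ₒ)]
Numerator = 1×2.58 + 0.064×103 = 9.172
Denominator = 1×129 + 0.064×26.9 = 130.7
Vm = 26.2 · ln(0.070164) = 26.2 × (-2.6569) = -69.61 mV

-70 mV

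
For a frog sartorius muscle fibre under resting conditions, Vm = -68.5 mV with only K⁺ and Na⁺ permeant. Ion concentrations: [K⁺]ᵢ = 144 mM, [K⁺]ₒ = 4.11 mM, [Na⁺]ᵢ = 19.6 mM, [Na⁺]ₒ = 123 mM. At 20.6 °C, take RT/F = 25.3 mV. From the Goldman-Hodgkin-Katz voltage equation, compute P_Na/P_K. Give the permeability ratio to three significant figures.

0.0452

Let α = P_Na/P_K. GHK: Vm = 25.3·ln[(Kₒ + α·Naₒ)/(Kᵢ + α·Naᵢ)].
e^(Vm/25.3) = e^(-68.5/25.3) = 0.066703
So 0.066703·(Kᵢ + α·Naᵢ) = Kₒ + α·Naₒ → α = (0.066703·144.0 − 4.11) / (123.0 − 0.066703·19.6)
α = (9.605 − 4.11) / (123.0 − 1.307) = 5.495/121.7 = 0.04516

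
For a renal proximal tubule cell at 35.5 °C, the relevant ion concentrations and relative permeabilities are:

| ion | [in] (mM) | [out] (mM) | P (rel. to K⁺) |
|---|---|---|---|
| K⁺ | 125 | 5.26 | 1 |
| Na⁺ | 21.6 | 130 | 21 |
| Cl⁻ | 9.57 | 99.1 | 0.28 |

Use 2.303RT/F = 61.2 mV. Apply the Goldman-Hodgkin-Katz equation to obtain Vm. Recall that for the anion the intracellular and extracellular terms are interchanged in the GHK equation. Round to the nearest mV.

Vm = 61.2 · log₁₀[(Σ P·[cation]ₒ + Σ P·[anion]ᵢ) / (Σ P·[cation]ᵢ + Σ P·[anion]ₒ)]
Numerator = 1×5.26 + 21×130 + 0.28×9.57 = 2738
Denominator = 1×125 + 21×21.6 + 0.28×99.1 = 606.3
Vm = 61.2 · log₁₀(4.5155) = 61.2 × (0.6547) = 40.07 mV

40 mV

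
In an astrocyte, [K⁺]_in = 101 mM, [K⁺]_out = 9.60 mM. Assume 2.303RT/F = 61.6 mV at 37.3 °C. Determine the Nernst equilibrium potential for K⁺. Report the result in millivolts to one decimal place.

-63.0 mV

E = (61.6/z) · log₁₀([K⁺]_out/[K⁺]_in) with z = +1.
= (61.6/1) · log₁₀(9.60/101) = 61.60 · log₁₀(0.09505)
= 61.60 · (-1.0221) = -62.96 mV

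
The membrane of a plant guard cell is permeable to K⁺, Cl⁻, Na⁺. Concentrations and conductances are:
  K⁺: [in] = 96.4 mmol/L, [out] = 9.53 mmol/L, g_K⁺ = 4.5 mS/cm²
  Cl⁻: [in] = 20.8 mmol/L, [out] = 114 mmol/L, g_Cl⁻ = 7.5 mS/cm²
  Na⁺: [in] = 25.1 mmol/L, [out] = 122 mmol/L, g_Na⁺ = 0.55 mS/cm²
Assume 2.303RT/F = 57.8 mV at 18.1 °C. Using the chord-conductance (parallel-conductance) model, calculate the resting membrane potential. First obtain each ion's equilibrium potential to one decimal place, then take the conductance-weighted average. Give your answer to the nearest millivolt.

E_K⁺ = (57.8/1)·log₁₀(9.53/96.4) = -58.1 mV
E_Cl⁻ = (57.8/-1)·log₁₀(114/20.8) = -42.7 mV
E_Na⁺ = (57.8/1)·log₁₀(122/25.1) = 39.7 mV
Vm = (Σ gᵢEᵢ)/(Σ gᵢ) = (4.5·-58.1 + 7.5·-42.7 + 0.55·39.7) / (4.5 + 7.5 + 0.55)
= -559.87 / 12.55 = -44.61 mV

-45 mV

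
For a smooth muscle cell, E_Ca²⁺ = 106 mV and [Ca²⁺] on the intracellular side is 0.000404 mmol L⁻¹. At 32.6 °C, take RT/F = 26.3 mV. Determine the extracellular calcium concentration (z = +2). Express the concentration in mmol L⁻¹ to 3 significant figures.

Nernst: E = (26.3/2) · ln([out]/[in]), so ln([out]/[in]) = 106.0 × 2 / 26.3 = 8.0608.
[out]/[in] = e^(8.0608) = 3168.
[out] = 3168 × 0.000404 = 1.28 mmol L⁻¹.

1.28 mmol L⁻¹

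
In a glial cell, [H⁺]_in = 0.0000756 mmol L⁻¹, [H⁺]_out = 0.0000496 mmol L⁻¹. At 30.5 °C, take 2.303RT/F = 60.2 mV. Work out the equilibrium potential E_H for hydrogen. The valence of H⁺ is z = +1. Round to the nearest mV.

E = (60.2/z) · log₁₀([H⁺]_out/[H⁺]_in) with z = +1.
= (60.2/1) · log₁₀(0.0000496/0.0000756) = 60.20 · log₁₀(0.6561)
= 60.20 · (-0.1830) = -11.02 mV

-11 mV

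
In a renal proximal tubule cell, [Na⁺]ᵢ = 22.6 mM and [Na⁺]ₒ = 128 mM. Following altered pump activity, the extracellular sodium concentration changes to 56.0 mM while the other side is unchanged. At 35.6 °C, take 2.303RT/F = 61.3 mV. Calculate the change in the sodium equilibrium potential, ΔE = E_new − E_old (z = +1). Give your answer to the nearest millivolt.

E_old = (61.3/1)·log₁₀(128/22.6) = 46.17 mV
E_new = (61.3/1)·log₁₀(56.0/22.6) = 24.16 mV
ΔE = 24.16 − (46.17) = -22.01 mV

-22 mV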